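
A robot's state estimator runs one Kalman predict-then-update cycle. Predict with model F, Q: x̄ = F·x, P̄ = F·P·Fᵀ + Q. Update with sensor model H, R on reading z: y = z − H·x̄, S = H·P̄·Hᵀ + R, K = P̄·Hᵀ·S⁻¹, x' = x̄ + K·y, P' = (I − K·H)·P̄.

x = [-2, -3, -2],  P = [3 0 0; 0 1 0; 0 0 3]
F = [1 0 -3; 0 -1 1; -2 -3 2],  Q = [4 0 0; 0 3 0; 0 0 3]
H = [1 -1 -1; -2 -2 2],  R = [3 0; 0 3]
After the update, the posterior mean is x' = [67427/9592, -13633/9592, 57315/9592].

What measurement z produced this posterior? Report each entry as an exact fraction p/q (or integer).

z = [3, 1]

x̄ = F·x = [4, 1, 9]
P̄ = F·P·Fᵀ + Q = [34 -9 -24; -9 7 9; -24 9 36]
S = H·P̄·Hᵀ + R = [164 -222; -222 359]
K = P̄·Hᵀ·S⁻¹ = [2297/9592 -599/4796; -4091/9592 -971/4796; -2127/9592 705/4796]
x' − x̄ = [29059/9592, -23225/9592, -29013/9592] = K·y
y = (KᵀK)⁻¹·Kᵀ·(x' − x̄) = [9, -7]
z = y + H·x̄ = [9, -7] + [-6, 8] = [3, 1]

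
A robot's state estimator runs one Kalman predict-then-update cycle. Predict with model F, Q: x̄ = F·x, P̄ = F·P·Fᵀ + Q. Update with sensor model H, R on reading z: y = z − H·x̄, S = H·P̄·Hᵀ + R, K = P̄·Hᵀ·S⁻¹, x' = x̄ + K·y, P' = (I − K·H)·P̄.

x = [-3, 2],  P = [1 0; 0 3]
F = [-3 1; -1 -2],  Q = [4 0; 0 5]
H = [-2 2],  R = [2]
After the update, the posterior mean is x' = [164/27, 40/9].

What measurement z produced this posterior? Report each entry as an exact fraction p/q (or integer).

x̄ = F·x = [11, -1]
P̄ = F·P·Fᵀ + Q = [16 -3; -3 18]
S = H·P̄·Hᵀ + R = [162]
K = P̄·Hᵀ·S⁻¹ = [-19/81; 7/27]
x' − x̄ = [-133/27, 49/9] = K·y
y = (KᵀK)⁻¹·Kᵀ·(x' − x̄) = [21]
z = y + H·x̄ = [21] + [-24] = [-3]

z = [-3]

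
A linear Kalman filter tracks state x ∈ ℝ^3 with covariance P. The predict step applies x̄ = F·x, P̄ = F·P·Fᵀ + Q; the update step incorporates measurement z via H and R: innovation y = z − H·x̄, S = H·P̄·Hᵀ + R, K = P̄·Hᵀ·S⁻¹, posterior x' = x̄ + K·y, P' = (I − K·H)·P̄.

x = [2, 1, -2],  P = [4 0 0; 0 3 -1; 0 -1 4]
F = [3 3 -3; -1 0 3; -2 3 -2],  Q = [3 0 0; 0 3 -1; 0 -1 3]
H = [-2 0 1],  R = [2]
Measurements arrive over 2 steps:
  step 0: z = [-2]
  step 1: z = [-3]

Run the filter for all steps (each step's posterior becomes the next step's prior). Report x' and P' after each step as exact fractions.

step 0: x' = [435/194, -226/97, 457/194], P' = [1839/97 -1173/97 3579/97; -1173/97 2235/97 -2302/97; 3579/97 -2302/97 7153/97]
step 1: x' = [-21341/3966, 44551/11898, -163597/11898], P' = [106625/661 -431194/1983 634507/1983; -431194/1983 1978148/5949 -2578445/5949; 634507/1983 -2578445/5949 3787385/5949]

step 0: x̄ = F·x = [15, -8, 3]
step 0: P̄ = F·P·Fᵀ + Q = [120 -57 42; -57 43 -26; 42 -26 74]
step 0: y = z − H·x̄ = [25]
step 0: S = H·P̄·Hᵀ + R = [388]
step 0: K = P̄·Hᵀ·S⁻¹ = [-99/194; 22/97; -5/194]
step 0: x' = x̄ + K·y = [435/194, -226/97, 457/194]
step 0: P' = (I − K·H)·P̄ = [1839/97 -1173/97 3579/97; -1173/97 2235/97 -2302/97; 3579/97 -2302/97 7153/97]
step 1: x̄ = F·x = [-711/97, 468/97, -1570/97]
step 1: P̄ = F·P·Fᵀ + Q = [57234/97 -44145/97 83010/97; -44145/97 45033/97 -70852/97; 83010/97 -70852/97 126706/97]
step 1: y = z − H·x̄ = [-143/97]
step 1: S = H·P̄·Hᵀ + R = [23796/97]
step 1: K = P̄·Hᵀ·S⁻¹ = [-5243/3966; 8719/11898; -19657/11898]
step 1: x' = x̄ + K·y = [-21341/3966, 44551/11898, -163597/11898]
step 1: P' = (I − K·H)·P̄ = [106625/661 -431194/1983 634507/1983; -431194/1983 1978148/5949 -2578445/5949; 634507/1983 -2578445/5949 3787385/5949]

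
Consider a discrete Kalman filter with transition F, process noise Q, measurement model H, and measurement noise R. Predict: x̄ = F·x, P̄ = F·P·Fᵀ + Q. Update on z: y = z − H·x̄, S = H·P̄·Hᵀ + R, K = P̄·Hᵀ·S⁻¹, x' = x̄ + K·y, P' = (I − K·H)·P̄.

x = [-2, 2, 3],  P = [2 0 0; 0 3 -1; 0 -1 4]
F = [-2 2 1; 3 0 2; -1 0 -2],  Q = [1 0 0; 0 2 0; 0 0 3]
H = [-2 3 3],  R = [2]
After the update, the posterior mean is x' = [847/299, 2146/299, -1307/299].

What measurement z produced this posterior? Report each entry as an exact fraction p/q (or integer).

z = [3]

x̄ = F·x = [11, 0, -4]
P̄ = F·P·Fᵀ + Q = [21 -8 0; -8 36 -22; 0 -22 21]
S = H·P̄·Hᵀ + R = [299]
K = P̄·Hᵀ·S⁻¹ = [-66/299; 58/299; -3/299]
x' − x̄ = [-2442/299, 2146/299, -111/299] = K·y
y = (KᵀK)⁻¹·Kᵀ·(x' − x̄) = [37]
z = y + H·x̄ = [37] + [-34] = [3]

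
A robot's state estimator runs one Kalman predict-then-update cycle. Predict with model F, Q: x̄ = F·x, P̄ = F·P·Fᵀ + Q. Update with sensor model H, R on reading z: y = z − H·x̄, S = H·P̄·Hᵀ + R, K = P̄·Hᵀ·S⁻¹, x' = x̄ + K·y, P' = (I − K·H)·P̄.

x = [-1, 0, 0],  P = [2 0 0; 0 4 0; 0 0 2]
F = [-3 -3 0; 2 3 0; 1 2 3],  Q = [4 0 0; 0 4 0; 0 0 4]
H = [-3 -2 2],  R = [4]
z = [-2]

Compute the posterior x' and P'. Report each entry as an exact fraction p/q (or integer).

x' = [104/73, -178/219, 22/73]
P' = [1060/73 -1112/73 432/73; -1112/73 5104/219 68/73; 432/73 68/73 754/73]

x̄ = F·x = [3, -2, -1]
P̄ = F·P·Fᵀ + Q = [58 -48 -30; -48 48 28; -30 28 40]
y = z − H·x̄ = [5]
S = H·P̄·Hᵀ + R = [438]
K = P̄·Hᵀ·S⁻¹ = [-23/73; 52/219; 19/73]
x' = x̄ + K·y = [104/73, -178/219, 22/73]
P' = (I − K·H)·P̄ = [1060/73 -1112/73 432/73; -1112/73 5104/219 68/73; 432/73 68/73 754/73]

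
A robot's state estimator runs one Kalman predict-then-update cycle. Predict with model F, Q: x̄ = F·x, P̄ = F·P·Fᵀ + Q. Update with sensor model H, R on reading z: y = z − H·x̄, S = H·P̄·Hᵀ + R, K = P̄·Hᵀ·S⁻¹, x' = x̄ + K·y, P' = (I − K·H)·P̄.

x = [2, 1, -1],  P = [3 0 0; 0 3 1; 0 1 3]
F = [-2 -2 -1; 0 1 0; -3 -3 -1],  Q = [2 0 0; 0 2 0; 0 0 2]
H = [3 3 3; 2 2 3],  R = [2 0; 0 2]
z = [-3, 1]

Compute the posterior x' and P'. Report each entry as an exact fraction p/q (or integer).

x̄ = F·x = [-5, 1, -8]
P̄ = F·P·Fᵀ + Q = [33 -7 44; -7 5 -10; 44 -10 65]
y = z − H·x̄ = [33, 33]
S = H·P̄·Hᵀ + R = [1415 1239; 1239 1091]
K = P̄·Hᵀ·S⁻¹ = [567/4322 85/4322; 1425/4322 -1753/4322; -915/4322 2081/4322]
x' = x̄ + K·y = [-47/2161, -3251/2161, 1951/2161]
P' = (I − K·H)·P̄ = [3958/2161 -3476/2161 -293/2161; -3476/2161 6654/2161 -2703/2161; -293/2161 -2703/2161 2691/2161]

x' = [-47/2161, -3251/2161, 1951/2161]
P' = [3958/2161 -3476/2161 -293/2161; -3476/2161 6654/2161 -2703/2161; -293/2161 -2703/2161 2691/2161]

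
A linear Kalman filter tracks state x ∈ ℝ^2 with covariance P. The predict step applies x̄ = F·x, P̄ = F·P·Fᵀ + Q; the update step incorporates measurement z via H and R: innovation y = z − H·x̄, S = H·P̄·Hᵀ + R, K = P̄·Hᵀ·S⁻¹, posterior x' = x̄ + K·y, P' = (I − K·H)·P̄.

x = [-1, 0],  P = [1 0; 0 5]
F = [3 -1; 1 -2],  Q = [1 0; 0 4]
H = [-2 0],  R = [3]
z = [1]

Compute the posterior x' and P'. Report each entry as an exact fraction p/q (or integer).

x' = [-13/21, 67/63]
P' = [5/7 13/21; 13/21 899/63]

x̄ = F·x = [-3, -1]
P̄ = F·P·Fᵀ + Q = [15 13; 13 25]
y = z − H·x̄ = [-5]
S = H·P̄·Hᵀ + R = [63]
K = P̄·Hᵀ·S⁻¹ = [-10/21; -26/63]
x' = x̄ + K·y = [-13/21, 67/63]
P' = (I − K·H)·P̄ = [5/7 13/21; 13/21 899/63]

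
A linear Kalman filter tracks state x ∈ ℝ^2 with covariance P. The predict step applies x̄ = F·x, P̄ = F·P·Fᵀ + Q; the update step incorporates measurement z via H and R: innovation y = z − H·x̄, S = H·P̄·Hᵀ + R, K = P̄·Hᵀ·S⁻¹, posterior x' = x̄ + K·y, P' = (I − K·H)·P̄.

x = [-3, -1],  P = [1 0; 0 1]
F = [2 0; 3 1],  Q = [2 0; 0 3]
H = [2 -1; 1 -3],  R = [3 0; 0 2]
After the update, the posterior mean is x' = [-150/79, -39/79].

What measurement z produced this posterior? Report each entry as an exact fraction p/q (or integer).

x̄ = F·x = [-6, -10]
P̄ = F·P·Fᵀ + Q = [6 6; 6 13]
S = H·P̄·Hᵀ + R = [16 9; 9 89]
K = P̄·Hᵀ·S⁻¹ = [642/1343 -246/1343; 208/1343 -519/1343]
x' − x̄ = [324/79, 751/79] = K·y
y = (KᵀK)⁻¹·Kᵀ·(x' − x̄) = [-1, -25]
z = y + H·x̄ = [-1, -25] + [-2, 24] = [-3, -1]

z = [-3, -1]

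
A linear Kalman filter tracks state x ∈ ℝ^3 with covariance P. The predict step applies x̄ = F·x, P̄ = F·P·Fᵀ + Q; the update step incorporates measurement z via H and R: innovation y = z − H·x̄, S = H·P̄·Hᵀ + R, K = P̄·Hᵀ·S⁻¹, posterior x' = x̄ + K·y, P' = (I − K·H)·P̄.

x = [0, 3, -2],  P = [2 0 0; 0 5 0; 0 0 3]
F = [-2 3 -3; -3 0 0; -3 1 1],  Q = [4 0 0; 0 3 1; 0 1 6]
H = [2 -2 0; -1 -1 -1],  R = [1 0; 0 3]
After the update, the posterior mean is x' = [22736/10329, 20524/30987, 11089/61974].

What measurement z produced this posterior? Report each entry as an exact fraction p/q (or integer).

x̄ = F·x = [15, 0, 1]
P̄ = F·P·Fᵀ + Q = [84 12 18; 12 21 19; 18 19 32]
S = H·P̄·Hᵀ + R = [325 -124; -124 238]
K = P̄·Hᵀ·S⁻¹ = [3356/10329 -3199/10329; -5366/30987 -9566/30987; -4516/30987 -22673/61974]
x' − x̄ = [-132199/10329, 20524/30987, -50885/61974] = K·y
y = (KᵀK)⁻¹·Kᵀ·(x' − x̄) = [-27, 13]
z = y + H·x̄ = [-27, 13] + [30, -16] = [3, -3]

z = [3, -3]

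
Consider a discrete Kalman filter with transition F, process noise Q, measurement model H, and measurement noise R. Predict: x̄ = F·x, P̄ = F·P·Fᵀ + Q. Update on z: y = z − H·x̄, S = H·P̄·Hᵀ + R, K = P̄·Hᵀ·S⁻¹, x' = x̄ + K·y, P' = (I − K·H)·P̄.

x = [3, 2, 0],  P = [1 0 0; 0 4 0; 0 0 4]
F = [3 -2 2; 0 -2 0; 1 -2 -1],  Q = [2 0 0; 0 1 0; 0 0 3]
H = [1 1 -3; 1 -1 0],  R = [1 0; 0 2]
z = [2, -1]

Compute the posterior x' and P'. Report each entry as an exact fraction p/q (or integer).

x' = [-14731/2729, -14778/2729, -11539/2729]
P' = [47468/2729 41662/2729 29819/2729; 41662/2729 40726/2729 27599/2729; 29819/2729 27599/2729 19521/2729]

x̄ = F·x = [5, -4, -1]
P̄ = F·P·Fᵀ + Q = [43 16 11; 16 17 16; 11 16 24]
y = z − H·x̄ = [-2, -10]
S = H·P̄·Hᵀ + R = [147 41; 41 30]
K = P̄·Hᵀ·S⁻¹ = [-327/2729 2903/2729; -409/2729 468/2729; -1145/2729 1110/2729]
x' = x̄ + K·y = [-14731/2729, -14778/2729, -11539/2729]
P' = (I − K·H)·P̄ = [47468/2729 41662/2729 29819/2729; 41662/2729 40726/2729 27599/2729; 29819/2729 27599/2729 19521/2729]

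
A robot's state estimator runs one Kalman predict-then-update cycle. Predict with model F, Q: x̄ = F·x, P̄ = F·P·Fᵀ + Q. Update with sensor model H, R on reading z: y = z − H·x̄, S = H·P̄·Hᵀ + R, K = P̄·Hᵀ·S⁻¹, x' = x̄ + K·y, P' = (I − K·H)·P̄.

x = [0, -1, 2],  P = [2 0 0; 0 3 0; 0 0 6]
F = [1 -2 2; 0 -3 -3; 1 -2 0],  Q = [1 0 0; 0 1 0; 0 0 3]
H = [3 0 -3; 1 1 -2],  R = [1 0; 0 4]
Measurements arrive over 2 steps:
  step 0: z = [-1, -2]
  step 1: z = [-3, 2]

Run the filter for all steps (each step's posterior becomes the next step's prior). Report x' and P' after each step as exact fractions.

step 0: x̄ = F·x = [6, -3, 2]
step 0: P̄ = F·P·Fᵀ + Q = [39 -18 14; -18 82 18; 14 18 17]
step 0: y = z − H·x̄ = [-13, -1]
step 0: S = H·P̄·Hᵀ + R = [253 -15; -15 29]
step 0: K = P̄·Hᵀ·S⁻¹ = [1035/3556 -323/3556; -339/889 683/889; -291/7112 -641/7112]
step 0: x' = x̄ + K·y = [293/127, 151/127, 333/127]
step 0: P' = (I − K·H)·P̄ = [29399/1778 14204/889 58453/3556; 14204/889 17162/889 14317/889; 58453/3556 14317/889 117003/7112]
step 1: x̄ = F·x = [657/127, -1452/127, -9/127]
step 1: P̄ = F·P·Fᵀ + Q = [29839/889 -10176/127 -1510/889; -10176/127 622493/1016 58527/508; -1510/889 58527/508 58397/1778]
step 1: y = z − H·x̄ = [-2379/127, 1031/127]
step 1: S = H·P̄·Hᵀ + R = [1118813/1778 -970659/3556; -970659/3556 1190059/7112]
step 1: K = P̄·Hᵀ·S⁻¹ = [42100431/218939587 12200550/218939587; -110831193/218939587 214533341/218939587; -30482745/218939587 12847656/218939587]
step 1: x' = x̄ + K·y = [443032680/218939587, 1314574822/218939587, 659794704/218939587]
step 1: P' = (I − K·H)·P̄ = [3421474474/218939587 3442209720/218939587 3407440997/218939587; 3442209720/218939587 4374230546/218939587 3479153451/218939587; 3407440997/218939587 3479153451/218939587 3417601912/218939587]

step 0: x' = [293/127, 151/127, 333/127], P' = [29399/1778 14204/889 58453/3556; 14204/889 17162/889 14317/889; 58453/3556 14317/889 117003/7112]
step 1: x' = [443032680/218939587, 1314574822/218939587, 659794704/218939587], P' = [3421474474/218939587 3442209720/218939587 3407440997/218939587; 3442209720/218939587 4374230546/218939587 3479153451/218939587; 3407440997/218939587 3479153451/218939587 3417601912/218939587]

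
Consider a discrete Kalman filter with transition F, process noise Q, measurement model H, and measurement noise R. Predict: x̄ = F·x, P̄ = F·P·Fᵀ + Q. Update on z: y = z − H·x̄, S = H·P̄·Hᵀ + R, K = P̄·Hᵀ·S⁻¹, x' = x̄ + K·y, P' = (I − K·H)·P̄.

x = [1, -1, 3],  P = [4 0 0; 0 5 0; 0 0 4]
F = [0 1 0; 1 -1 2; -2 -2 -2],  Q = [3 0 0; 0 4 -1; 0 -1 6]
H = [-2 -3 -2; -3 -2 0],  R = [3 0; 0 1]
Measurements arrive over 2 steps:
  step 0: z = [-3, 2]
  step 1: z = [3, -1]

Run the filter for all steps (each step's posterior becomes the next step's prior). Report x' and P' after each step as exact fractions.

step 0: x' = [-58905/25463, 64325/25463, 1134/25463], P' = [96683/25463 -143217/25463 113689/25463; -143217/25463 218428/25463 -177717/25463; 113689/25463 -177717/25463 166085/25463]
step 1: x' = [335325704/254265777, -368818009/254265777, -183758078/254265777], P' = [1210544663/254265777 -1787473555/254265777 1372584319/254265777; -1787473555/254265777 2699888291/254265777 -2110898060/254265777; 1372584319/254265777 -2110898060/254265777 1845885770/254265777]

step 0: x̄ = F·x = [-1, 8, -6]
step 0: P̄ = F·P·Fᵀ + Q = [8 -5 -10; -5 29 -15; -10 -15 58]
step 0: y = z − H·x̄ = [7, 15]
step 0: S = H·P̄·Hᵀ + R = [208 37; 37 129]
step 0: K = P̄·Hᵀ·S⁻¹ = [2969/25463 -3615/25463; -4472/25463 -7205/25463; -8799/25463 14367/25463]
step 0: x' = x̄ + K·y = [-58905/25463, 64325/25463, 1134/25463]
step 0: P' = (I − K·H)·P̄ = [96683/25463 -143217/25463 113689/25463; -143217/25463 218428/25463 -177717/25463; 113689/25463 -177717/25463 166085/25463]
step 1: x̄ = F·x = [64325/25463, -120962/25463, -13108/25463]
step 1: P̄ = F·P·Fᵀ + Q = [294817/25463 -717079/25463 205012/25463; -717079/25463 2533361/25463 -773013/25463; 205012/25463 -773013/25463 419602/25463]
step 1: y = z − H·x̄ = [-184063/25463, -74412/25463]
step 1: S = H·P̄·Hᵀ + R = [9493306/25463 5785061/25463; 5785061/25463 4207312/25463]
step 1: K = P̄·Hᵀ·S⁻¹ = [65387567/254265777 -56686879/254265777; -100973881/254265777 -37355917/254265777; -34748666/254265777 104043163/254265777]
step 1: x' = x̄ + K·y = [335325704/254265777, -368818009/254265777, -183758078/254265777]
step 1: P' = (I − K·H)·P̄ = [1210544663/254265777 -1787473555/254265777 1372584319/254265777; -1787473555/254265777 2699888291/254265777 -2110898060/254265777; 1372584319/254265777 -2110898060/254265777 1845885770/254265777]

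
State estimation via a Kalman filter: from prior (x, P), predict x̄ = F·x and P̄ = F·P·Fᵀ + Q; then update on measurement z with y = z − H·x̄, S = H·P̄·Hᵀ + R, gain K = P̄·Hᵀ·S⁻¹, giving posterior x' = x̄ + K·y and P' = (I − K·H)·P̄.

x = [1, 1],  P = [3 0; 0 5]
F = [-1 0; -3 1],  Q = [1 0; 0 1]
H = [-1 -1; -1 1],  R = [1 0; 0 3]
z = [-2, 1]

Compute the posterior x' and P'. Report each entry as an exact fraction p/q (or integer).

x̄ = F·x = [-1, -2]
P̄ = F·P·Fᵀ + Q = [4 9; 9 33]
y = z − H·x̄ = [-5, 2]
S = H·P̄·Hᵀ + R = [56 -29; -29 22]
K = P̄·Hᵀ·S⁻¹ = [-141/391 -97/391; -228/391 126/391]
x' = x̄ + K·y = [120/391, 610/391]
P' = (I − K·H)·P̄ = [216/391 -75/391; -75/391 303/391]

x' = [120/391, 610/391]
P' = [216/391 -75/391; -75/391 303/391]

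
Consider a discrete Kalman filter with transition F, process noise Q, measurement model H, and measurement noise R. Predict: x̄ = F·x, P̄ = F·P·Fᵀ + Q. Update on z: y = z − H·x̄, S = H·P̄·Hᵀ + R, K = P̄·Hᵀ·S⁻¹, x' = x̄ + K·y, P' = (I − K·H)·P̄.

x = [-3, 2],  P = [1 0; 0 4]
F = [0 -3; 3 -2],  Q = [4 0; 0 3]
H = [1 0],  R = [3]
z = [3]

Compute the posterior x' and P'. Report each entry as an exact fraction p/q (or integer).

x̄ = F·x = [-6, -13]
P̄ = F·P·Fᵀ + Q = [40 24; 24 28]
y = z − H·x̄ = [9]
S = H·P̄·Hᵀ + R = [43]
K = P̄·Hᵀ·S⁻¹ = [40/43; 24/43]
x' = x̄ + K·y = [102/43, -343/43]
P' = (I − K·H)·P̄ = [120/43 72/43; 72/43 628/43]

x' = [102/43, -343/43]
P' = [120/43 72/43; 72/43 628/43]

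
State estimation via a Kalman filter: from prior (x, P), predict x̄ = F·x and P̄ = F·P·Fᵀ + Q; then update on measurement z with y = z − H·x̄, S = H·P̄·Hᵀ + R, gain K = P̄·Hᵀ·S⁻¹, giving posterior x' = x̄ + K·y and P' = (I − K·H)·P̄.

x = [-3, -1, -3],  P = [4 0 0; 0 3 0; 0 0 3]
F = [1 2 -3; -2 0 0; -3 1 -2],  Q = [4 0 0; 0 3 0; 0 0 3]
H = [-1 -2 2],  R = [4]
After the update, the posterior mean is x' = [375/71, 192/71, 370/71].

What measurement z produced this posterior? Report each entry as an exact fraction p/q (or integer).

z = [-1]

x̄ = F·x = [4, 6, 14]
P̄ = F·P·Fᵀ + Q = [47 -8 12; -8 19 24; 12 24 54]
S = H·P̄·Hᵀ + R = [71]
K = P̄·Hᵀ·S⁻¹ = [-7/71; 18/71; 48/71]
x' − x̄ = [91/71, -234/71, -624/71] = K·y
y = (KᵀK)⁻¹·Kᵀ·(x' − x̄) = [-13]
z = y + H·x̄ = [-13] + [12] = [-1]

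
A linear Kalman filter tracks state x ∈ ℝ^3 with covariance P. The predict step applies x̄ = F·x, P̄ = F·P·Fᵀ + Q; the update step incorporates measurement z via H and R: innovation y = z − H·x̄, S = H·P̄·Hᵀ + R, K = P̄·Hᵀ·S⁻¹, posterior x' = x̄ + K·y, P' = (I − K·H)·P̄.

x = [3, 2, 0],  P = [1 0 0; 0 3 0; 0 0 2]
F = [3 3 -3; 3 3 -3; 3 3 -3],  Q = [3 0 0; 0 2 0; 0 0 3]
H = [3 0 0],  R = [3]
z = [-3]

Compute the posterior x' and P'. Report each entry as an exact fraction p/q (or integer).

x' = [-39/43, -3/43, -3/43]
P' = [57/172 27/86 27/86; 27/86 221/43 135/43; 27/86 135/43 264/43]

x̄ = F·x = [15, 15, 15]
P̄ = F·P·Fᵀ + Q = [57 54 54; 54 56 54; 54 54 57]
y = z − H·x̄ = [-48]
S = H·P̄·Hᵀ + R = [516]
K = P̄·Hᵀ·S⁻¹ = [57/172; 27/86; 27/86]
x' = x̄ + K·y = [-39/43, -3/43, -3/43]
P' = (I − K·H)·P̄ = [57/172 27/86 27/86; 27/86 221/43 135/43; 27/86 135/43 264/43]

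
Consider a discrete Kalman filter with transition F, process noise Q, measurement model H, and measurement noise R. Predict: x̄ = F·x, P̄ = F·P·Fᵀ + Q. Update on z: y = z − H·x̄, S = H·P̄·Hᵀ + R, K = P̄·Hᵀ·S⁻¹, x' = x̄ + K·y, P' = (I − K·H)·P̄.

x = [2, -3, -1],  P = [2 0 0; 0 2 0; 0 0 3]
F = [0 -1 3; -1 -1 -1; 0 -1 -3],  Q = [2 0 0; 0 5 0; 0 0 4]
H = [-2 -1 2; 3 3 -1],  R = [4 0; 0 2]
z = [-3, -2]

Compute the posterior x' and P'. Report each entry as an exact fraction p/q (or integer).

x̄ = F·x = [0, 2, 6]
P̄ = F·P·Fᵀ + Q = [31 -7 -25; -7 12 11; -25 11 33]
y = z − H·x̄ = [-13, -2]
S = H·P̄·Hᵀ + R = [400 -348; -348 380]
K = P̄·Hᵀ·S⁻¹ = [-384/1931 565/7724; 657/1931 622/1931; 1725/3862 1635/7724]
x' = x̄ + K·y = [9419/3862, -5923/1931, -444/1931]
P' = (I − K·H)·P̄ = [23359/7724 -4866/1931 10555/7724; -4866/1931 4916/1931 -1094/1931; 10555/7724 -1094/1931 15267/7724]

x' = [9419/3862, -5923/1931, -444/1931]
P' = [23359/7724 -4866/1931 10555/7724; -4866/1931 4916/1931 -1094/1931; 10555/7724 -1094/1931 15267/7724]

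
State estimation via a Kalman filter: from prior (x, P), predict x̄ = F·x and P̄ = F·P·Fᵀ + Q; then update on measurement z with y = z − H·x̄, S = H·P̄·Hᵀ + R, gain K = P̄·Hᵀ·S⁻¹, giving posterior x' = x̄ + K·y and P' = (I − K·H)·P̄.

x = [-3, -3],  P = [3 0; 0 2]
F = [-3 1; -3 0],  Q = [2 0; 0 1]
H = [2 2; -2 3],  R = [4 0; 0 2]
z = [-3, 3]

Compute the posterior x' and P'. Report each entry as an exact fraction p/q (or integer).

x̄ = F·x = [6, 9]
P̄ = F·P·Fᵀ + Q = [31 27; 27 28]
y = z − H·x̄ = [-33, -12]
S = H·P̄·Hᵀ + R = [456 98; 98 54]
K = P̄·Hᵀ·S⁻¹ = [2201/7510 -676/3755; 150/751 145/751]
x' = x̄ + K·y = [-11349/7510, 69/751]
P' = (I − K·H)·P̄ = [1591/3755 122/751; 122/751 178/751]

x' = [-11349/7510, 69/751]
P' = [1591/3755 122/751; 122/751 178/751]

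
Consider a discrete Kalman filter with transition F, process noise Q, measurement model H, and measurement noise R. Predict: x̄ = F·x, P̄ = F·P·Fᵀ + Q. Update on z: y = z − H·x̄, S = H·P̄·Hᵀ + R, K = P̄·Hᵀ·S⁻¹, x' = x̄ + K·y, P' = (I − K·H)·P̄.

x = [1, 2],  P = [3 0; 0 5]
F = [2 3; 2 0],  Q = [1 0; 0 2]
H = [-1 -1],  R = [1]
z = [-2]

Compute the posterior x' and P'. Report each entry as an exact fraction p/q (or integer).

x̄ = F·x = [8, 2]
P̄ = F·P·Fᵀ + Q = [58 12; 12 14]
y = z − H·x̄ = [8]
S = H·P̄·Hᵀ + R = [97]
K = P̄·Hᵀ·S⁻¹ = [-70/97; -26/97]
x' = x̄ + K·y = [216/97, -14/97]
P' = (I − K·H)·P̄ = [726/97 -656/97; -656/97 682/97]

x' = [216/97, -14/97]
P' = [726/97 -656/97; -656/97 682/97]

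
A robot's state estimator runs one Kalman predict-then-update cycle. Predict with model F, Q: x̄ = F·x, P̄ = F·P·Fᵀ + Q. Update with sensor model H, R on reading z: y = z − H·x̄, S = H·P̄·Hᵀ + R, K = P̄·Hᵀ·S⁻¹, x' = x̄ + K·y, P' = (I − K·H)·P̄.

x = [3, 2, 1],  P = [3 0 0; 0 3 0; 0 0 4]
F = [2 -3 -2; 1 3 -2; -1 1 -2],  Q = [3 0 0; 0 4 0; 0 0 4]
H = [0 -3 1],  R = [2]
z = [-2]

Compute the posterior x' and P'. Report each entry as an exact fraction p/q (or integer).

x̄ = F·x = [-2, 7, -3]
P̄ = F·P·Fᵀ + Q = [58 -5 1; -5 50 22; 1 22 26]
y = z − H·x̄ = [22]
S = H·P̄·Hᵀ + R = [346]
K = P̄·Hᵀ·S⁻¹ = [8/173; -64/173; -20/173]
x' = x̄ + K·y = [-170/173, -197/173, -959/173]
P' = (I − K·H)·P̄ = [9906/173 159/173 493/173; 159/173 458/173 1246/173; 493/173 1246/173 3698/173]

x' = [-170/173, -197/173, -959/173]
P' = [9906/173 159/173 493/173; 159/173 458/173 1246/173; 493/173 1246/173 3698/173]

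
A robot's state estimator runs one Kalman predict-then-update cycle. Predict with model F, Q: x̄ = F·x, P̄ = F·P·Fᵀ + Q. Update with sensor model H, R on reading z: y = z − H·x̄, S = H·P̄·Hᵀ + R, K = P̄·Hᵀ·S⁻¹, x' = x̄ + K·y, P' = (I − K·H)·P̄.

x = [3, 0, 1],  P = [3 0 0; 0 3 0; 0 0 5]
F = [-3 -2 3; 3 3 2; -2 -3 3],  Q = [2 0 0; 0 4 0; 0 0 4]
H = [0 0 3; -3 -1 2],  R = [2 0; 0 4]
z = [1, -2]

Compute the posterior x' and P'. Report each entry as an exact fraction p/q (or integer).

x' = [-190965/69614, 755827/69614, 11337/34807]
P' = [185294/34807 -517002/34807 6237/34807; -517002/34807 1601682/34807 -3183/34807; 6237/34807 -3183/34807 7712/34807]

x̄ = F·x = [-6, 11, -3]
P̄ = F·P·Fᵀ + Q = [86 -15 81; -15 78 -15; 81 -15 88]
y = z − H·x̄ = [10, -3]
S = H·P̄·Hᵀ + R = [794 -156; -156 206]
K = P̄·Hᵀ·S⁻¹ = [18711/69614 -13203/69614; -9549/69614 -28521/69614; 11568/34807 -26/34807]
x' = x̄ + K·y = [-190965/69614, 755827/69614, 11337/34807]
P' = (I − K·H)·P̄ = [185294/34807 -517002/34807 6237/34807; -517002/34807 1601682/34807 -3183/34807; 6237/34807 -3183/34807 7712/34807]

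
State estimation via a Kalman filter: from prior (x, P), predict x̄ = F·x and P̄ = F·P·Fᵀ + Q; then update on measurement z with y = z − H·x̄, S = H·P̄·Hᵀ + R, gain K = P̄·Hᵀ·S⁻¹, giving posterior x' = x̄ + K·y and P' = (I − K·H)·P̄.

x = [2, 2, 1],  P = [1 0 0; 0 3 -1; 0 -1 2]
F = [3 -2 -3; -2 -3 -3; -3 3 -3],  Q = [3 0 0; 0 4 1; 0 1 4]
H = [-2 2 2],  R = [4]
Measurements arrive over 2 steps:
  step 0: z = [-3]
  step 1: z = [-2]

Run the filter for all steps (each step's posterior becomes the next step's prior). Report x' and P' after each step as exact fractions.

step 0: x' = [-269/80, -439/40, 6], P' = [1053/40 363/20 8; 363/20 323/10 -14; 8 -14 68/3]
step 1: x' = [-511403/80128, 1107759/40064, -2807531/80128], P' = [1702643/40064 -1294775/20032 4291379/40064; -1294775/20032 1694619/10016 -4674039/20032; 4291379/40064 -4674039/20032 13658739/40064]

step 0: x̄ = F·x = [-1, -13, -3]
step 0: P̄ = F·P·Fᵀ + Q = [30 15 -6; 15 35 -2; -6 -2 76]
step 0: y = z − H·x̄ = [27]
step 0: S = H·P̄·Hᵀ + R = [480]
step 0: K = P̄·Hᵀ·S⁻¹ = [-7/80; 3/40; 1/3]
step 0: x' = x̄ + K·y = [-269/80, -439/40, 6]
step 0: P' = (I − K·H)·P̄ = [1053/40 363/20 8; 363/20 323/10 -14; 8 -14 68/3]
step 1: x̄ = F·x = [-491/80, 433/20, -3267/80]
step 1: P̄ = F·P·Fᵀ + Q = [1733/40 -849/10 3501/40; -849/10 3329/5 2467/10; 3501/40 2467/10 32197/40]
step 1: y = z − H·x̄ = [241/10]
step 1: S = H·P̄·Hᵀ + R = [40064/5]
step 1: K = P̄·Hᵀ·S⁻¹ = [-407/40064; 4987/20032; 9641/40064]
step 1: x' = x̄ + K·y = [-511403/80128, 1107759/40064, -2807531/80128]
step 1: P' = (I − K·H)·P̄ = [1702643/40064 -1294775/20032 4291379/40064; -1294775/20032 1694619/10016 -4674039/20032; 4291379/40064 -4674039/20032 13658739/40064]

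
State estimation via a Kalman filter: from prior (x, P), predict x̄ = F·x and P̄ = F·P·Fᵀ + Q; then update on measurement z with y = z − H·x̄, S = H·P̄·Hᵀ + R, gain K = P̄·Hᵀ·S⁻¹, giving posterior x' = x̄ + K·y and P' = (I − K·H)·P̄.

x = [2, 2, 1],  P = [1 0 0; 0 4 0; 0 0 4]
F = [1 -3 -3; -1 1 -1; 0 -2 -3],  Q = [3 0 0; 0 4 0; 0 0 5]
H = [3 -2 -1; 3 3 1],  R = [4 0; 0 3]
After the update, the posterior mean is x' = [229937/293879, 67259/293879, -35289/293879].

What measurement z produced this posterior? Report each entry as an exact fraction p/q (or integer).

z = [2, 3]

x̄ = F·x = [-7, -1, -7]
P̄ = F·P·Fᵀ + Q = [76 -1 60; -1 13 4; 60 4 57]
S = H·P̄·Hᵀ + R = [465 526; 526 1227]
K = P̄·Hᵀ·S⁻¹ = [58680/293879 43105/293879; -61531/293879 35958/293879; 10131/293879 55295/293879]
x' − x̄ = [2287090/293879, 361138/293879, 2021864/293879] = K·y
y = (KᵀK)⁻¹·Kᵀ·(x' − x̄) = [14, 34]
z = y + H·x̄ = [14, 34] + [-12, -31] = [2, 3]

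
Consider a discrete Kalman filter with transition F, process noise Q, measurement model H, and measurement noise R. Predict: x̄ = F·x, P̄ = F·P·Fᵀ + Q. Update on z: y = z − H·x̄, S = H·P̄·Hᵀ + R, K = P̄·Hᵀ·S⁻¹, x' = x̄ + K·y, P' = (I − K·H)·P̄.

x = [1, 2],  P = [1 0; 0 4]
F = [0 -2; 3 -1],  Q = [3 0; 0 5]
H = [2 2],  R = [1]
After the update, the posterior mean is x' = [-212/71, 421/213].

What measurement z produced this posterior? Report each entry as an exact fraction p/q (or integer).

z = [-2]

x̄ = F·x = [-4, 1]
P̄ = F·P·Fᵀ + Q = [19 8; 8 18]
S = H·P̄·Hᵀ + R = [213]
K = P̄·Hᵀ·S⁻¹ = [18/71; 52/213]
x' − x̄ = [72/71, 208/213] = K·y
y = (KᵀK)⁻¹·Kᵀ·(x' − x̄) = [4]
z = y + H·x̄ = [4] + [-6] = [-2]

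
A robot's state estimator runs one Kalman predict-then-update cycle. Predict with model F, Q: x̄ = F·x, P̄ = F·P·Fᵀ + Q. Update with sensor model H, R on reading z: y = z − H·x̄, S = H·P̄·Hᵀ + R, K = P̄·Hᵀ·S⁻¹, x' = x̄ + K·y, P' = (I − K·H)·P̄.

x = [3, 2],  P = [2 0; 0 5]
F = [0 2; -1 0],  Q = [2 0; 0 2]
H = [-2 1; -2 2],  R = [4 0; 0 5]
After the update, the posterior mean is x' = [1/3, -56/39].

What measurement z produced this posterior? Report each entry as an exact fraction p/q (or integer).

x̄ = F·x = [4, -3]
P̄ = F·P·Fᵀ + Q = [22 0; 0 4]
S = H·P̄·Hᵀ + R = [96 96; 96 109]
K = P̄·Hᵀ·S⁻¹ = [-11/24 0; -83/312 4/13]
x' − x̄ = [-11/3, 61/39] = K·y
y = (KᵀK)⁻¹·Kᵀ·(x' − x̄) = [8, 12]
z = y + H·x̄ = [8, 12] + [-11, -14] = [-3, -2]

z = [-3, -2]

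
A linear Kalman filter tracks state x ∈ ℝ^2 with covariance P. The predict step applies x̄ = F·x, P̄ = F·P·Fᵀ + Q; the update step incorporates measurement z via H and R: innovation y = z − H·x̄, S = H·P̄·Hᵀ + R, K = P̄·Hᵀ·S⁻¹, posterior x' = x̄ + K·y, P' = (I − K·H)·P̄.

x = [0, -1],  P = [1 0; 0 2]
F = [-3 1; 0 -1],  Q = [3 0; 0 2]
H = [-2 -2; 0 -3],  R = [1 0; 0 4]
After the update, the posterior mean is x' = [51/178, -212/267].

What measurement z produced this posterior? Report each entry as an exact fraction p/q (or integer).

z = [1, 3]

x̄ = F·x = [-1, 1]
P̄ = F·P·Fᵀ + Q = [14 -2; -2 4]
S = H·P̄·Hᵀ + R = [57 12; 12 40]
K = P̄·Hᵀ·S⁻¹ = [-43/89 105/356; -2/267 -53/178]
x' − x̄ = [229/178, -479/267] = K·y
y = (KᵀK)⁻¹·Kᵀ·(x' − x̄) = [1, 6]
z = y + H·x̄ = [1, 6] + [0, -3] = [1, 3]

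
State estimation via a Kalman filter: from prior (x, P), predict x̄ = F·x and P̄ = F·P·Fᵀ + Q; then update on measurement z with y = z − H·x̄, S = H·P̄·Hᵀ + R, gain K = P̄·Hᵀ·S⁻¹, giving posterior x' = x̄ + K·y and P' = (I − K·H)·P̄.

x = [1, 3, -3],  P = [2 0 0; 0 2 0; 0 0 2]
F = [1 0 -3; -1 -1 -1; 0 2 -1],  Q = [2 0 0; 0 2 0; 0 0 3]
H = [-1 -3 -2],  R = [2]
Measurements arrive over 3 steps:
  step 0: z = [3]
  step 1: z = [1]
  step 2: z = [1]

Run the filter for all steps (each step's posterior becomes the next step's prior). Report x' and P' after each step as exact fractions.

step 0: x̄ = F·x = [10, -1, 9]
step 0: P̄ = F·P·Fᵀ + Q = [22 4 6; 4 8 -2; 6 -2 13]
step 0: y = z − H·x̄ = [28]
step 0: S = H·P̄·Hᵀ + R = [172]
step 0: K = P̄·Hᵀ·S⁻¹ = [-23/86; -6/43; -13/86]
step 0: x' = x̄ + K·y = [108/43, -211/43, 205/43]
step 0: P' = (I − K·H)·P̄ = [417/43 -104/43 -41/43; -104/43 200/43 -242/43; -41/43 -242/43 390/43]
step 1: x̄ = F·x = [-507/43, -102/43, -627/43]
step 1: P̄ = F·P·Fᵀ + Q = [4259/43 49/43 2455/43; 49/43 319/43 399/43; 2455/43 399/43 2287/43]
step 1: y = z − H·x̄ = [-2024/43]
step 1: S = H·P̄·Hᵀ + R = [31266/43]
step 1: K = P̄·Hᵀ·S⁻¹ = [-4658/15633; -902/15633; -457/1737]
step 1: x' = x̄ + K·y = [34927/15633, 5374/15633, -3817/1737]
step 1: P' = (I − K·H)·P̄ = [539233/15633 -177605/15633 161/1737; -177605/15633 78133/15633 -3055/1737; 161/1737 -3055/1737 551/193]
step 2: x̄ = F·x = [137986/15633, -5948/15633, 45101/15633]
step 2: P̄ = F·P·Fᵀ + Q = [963484/15633 -307322/15633 -57796/15633; -307322/15633 285961/15633 272519/15633; -57796/15633 272519/15633 514042/15633]
step 2: y = z − H·x̄ = [225977/15633]
step 2: S = H·P̄·Hᵀ + R = [6819679/15633]
step 2: K = P̄·Hᵀ·S⁻¹ = [74074/6819679; -1095599/6819679; -1787845/6819679]
step 2: x' = x̄ + K·y = [61265224/6819679, -18431755/6819679, -6168842/6819679]
step 2: P' = (I − K·H)·P̄ = [419955520/6819679 -128873664/6819679 -16741338/6819679; -128873664/6819679 47964246/6819679 -6413938/6819679; -16741338/6819679 -6413938/6819679 19779421/6819679]

step 0: x' = [108/43, -211/43, 205/43], P' = [417/43 -104/43 -41/43; -104/43 200/43 -242/43; -41/43 -242/43 390/43]
step 1: x' = [34927/15633, 5374/15633, -3817/1737], P' = [539233/15633 -177605/15633 161/1737; -177605/15633 78133/15633 -3055/1737; 161/1737 -3055/1737 551/193]
step 2: x' = [61265224/6819679, -18431755/6819679, -6168842/6819679], P' = [419955520/6819679 -128873664/6819679 -16741338/6819679; -128873664/6819679 47964246/6819679 -6413938/6819679; -16741338/6819679 -6413938/6819679 19779421/6819679]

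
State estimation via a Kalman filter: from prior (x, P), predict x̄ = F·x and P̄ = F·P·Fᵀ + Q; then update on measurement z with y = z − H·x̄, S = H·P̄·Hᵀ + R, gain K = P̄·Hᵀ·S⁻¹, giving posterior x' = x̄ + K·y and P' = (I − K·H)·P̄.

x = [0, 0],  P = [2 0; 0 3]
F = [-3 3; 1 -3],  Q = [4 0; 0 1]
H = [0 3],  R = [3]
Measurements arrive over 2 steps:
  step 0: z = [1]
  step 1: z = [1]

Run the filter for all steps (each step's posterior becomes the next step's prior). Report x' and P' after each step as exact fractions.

step 0: x' = [-33/91, 30/91], P' = [1192/91 -33/91; -33/91 30/91]
step 1: x' = [-1293/668, 407/1336], P' = [27223/1336 -2121/2672; -2121/2672 1751/5344]

step 0: x̄ = F·x = [0, 0]
step 0: P̄ = F·P·Fᵀ + Q = [49 -33; -33 30]
step 0: y = z − H·x̄ = [1]
step 0: S = H·P̄·Hᵀ + R = [273]
step 0: K = P̄·Hᵀ·S⁻¹ = [-33/91; 30/91]
step 0: x' = x̄ + K·y = [-33/91, 30/91]
step 0: P' = (I − K·H)·P̄ = [1192/91 -33/91; -33/91 30/91]
step 1: x̄ = F·x = [27/13, -123/91]
step 1: P̄ = F·P·Fᵀ + Q = [1708/13 -606/13; -606/13 1751/91]
step 1: y = z − H·x̄ = [460/91]
step 1: S = H·P̄·Hᵀ + R = [16032/91]
step 1: K = P̄·Hᵀ·S⁻¹ = [-2121/2672; 1751/5344]
step 1: x' = x̄ + K·y = [-1293/668, 407/1336]
step 1: P' = (I − K·H)·P̄ = [27223/1336 -2121/2672; -2121/2672 1751/5344]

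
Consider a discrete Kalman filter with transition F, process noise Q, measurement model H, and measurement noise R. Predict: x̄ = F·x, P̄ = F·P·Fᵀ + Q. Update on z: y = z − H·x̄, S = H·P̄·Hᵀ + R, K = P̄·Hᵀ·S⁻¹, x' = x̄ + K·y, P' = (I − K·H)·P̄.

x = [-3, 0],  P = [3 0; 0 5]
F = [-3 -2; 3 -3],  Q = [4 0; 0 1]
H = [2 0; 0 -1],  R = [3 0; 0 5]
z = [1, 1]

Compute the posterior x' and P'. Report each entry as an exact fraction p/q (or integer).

x̄ = F·x = [9, -9]
P̄ = F·P·Fᵀ + Q = [51 3; 3 73]
y = z − H·x̄ = [-17, -8]
S = H·P̄·Hᵀ + R = [207 -6; -6 78]
K = P̄·Hᵀ·S⁻¹ = [441/895 -1/1790; 1/537 -335/358]
x' = x̄ + K·y = [562/895, -830/537]
P' = (I − K·H)·P̄ = [1323/1790 1/358; 1/358 1675/358]

x' = [562/895, -830/537]
P' = [1323/1790 1/358; 1/358 1675/358]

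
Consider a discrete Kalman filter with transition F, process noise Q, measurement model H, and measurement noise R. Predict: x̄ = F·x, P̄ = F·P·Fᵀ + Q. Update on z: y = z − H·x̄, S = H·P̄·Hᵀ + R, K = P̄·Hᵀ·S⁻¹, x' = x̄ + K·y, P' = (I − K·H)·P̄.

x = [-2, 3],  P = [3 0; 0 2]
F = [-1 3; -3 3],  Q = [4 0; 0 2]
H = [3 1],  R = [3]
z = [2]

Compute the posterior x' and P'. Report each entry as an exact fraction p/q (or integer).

x̄ = F·x = [11, 15]
P̄ = F·P·Fᵀ + Q = [25 27; 27 47]
y = z − H·x̄ = [-46]
S = H·P̄·Hᵀ + R = [437]
K = P̄·Hᵀ·S⁻¹ = [102/437; 128/437]
x' = x̄ + K·y = [5/19, 29/19]
P' = (I − K·H)·P̄ = [521/437 -1257/437; -1257/437 4155/437]

x' = [5/19, 29/19]
P' = [521/437 -1257/437; -1257/437 4155/437]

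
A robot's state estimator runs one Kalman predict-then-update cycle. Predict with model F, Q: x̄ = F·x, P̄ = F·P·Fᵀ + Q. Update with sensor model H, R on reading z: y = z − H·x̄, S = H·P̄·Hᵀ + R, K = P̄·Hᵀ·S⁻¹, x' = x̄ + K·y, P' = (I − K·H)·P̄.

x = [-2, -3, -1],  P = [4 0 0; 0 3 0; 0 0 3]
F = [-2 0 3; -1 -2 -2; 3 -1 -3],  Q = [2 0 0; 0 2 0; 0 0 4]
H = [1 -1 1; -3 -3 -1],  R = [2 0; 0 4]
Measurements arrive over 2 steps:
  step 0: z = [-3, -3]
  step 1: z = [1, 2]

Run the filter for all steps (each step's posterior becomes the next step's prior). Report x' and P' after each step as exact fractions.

step 0: x' = [-1187/317, 1098/317, 1330/317], P' = [137477/4755 -68714/4755 -201341/4755; -68714/4755 36098/4755 100112/4755; -201341/4755 100112/4755 300743/4755]
step 1: x' = [91920009/7912253, -52772190/7912253, -134891557/7912253], P' = [932448385/7912253 -469115913/7912253 -1362694324/7912253; -469115913/7912253 238684509/7912253 684950820/7912253; -1362694324/7912253 684950820/7912253 2000594856/7912253]

step 0: x̄ = F·x = [1, 10, 0]
step 0: P̄ = F·P·Fᵀ + Q = [45 -10 -51; -10 30 12; -51 12 70]
step 0: y = z − H·x̄ = [6, 30]
step 0: S = H·P̄·Hᵀ + R = [41 65; 65 335]
step 0: K = P̄·Hᵀ·S⁻¹ = [485/951 -1237/4755; -470/951 -566/4755; -71/951 736/4755]
step 0: x' = x̄ + K·y = [-1187/317, 1098/317, 1330/317]
step 0: P' = (I − K·H)·P̄ = [137477/4755 -68714/4755 -201341/4755; -68714/4755 36098/4755 100112/4755; -201341/4755 100112/4755 300743/4755]
step 1: x̄ = F·x = [6364/317, -3669/317, -8649/317]
step 1: P̄ = F·P·Fᵀ + Q = [5682197/4755 -868791/1585 -6989428/4755; -868791/1585 405009/1585 1070904/1585; -6989428/4755 1070904/1585 8636192/4755]
step 1: y = z − H·x̄ = [-1067/317, 70/317]
step 1: S = H·P̄·Hᵀ + R = [351392/4755 -505414/4755; -505414/4755 1155218/4755]
step 1: K = P̄·Hᵀ·S⁻¹ = [19434987/7912253 -6825773/7912253; -11424801/7912253 1585848/7912253; -23525144/7912253 8158914/7912253]
step 1: x' = x̄ + K·y = [91920009/7912253, -52772190/7912253, -134891557/7912253]
step 1: P' = (I − K·H)·P̄ = [932448385/7912253 -469115913/7912253 -1362694324/7912253; -469115913/7912253 238684509/7912253 684950820/7912253; -1362694324/7912253 684950820/7912253 2000594856/7912253]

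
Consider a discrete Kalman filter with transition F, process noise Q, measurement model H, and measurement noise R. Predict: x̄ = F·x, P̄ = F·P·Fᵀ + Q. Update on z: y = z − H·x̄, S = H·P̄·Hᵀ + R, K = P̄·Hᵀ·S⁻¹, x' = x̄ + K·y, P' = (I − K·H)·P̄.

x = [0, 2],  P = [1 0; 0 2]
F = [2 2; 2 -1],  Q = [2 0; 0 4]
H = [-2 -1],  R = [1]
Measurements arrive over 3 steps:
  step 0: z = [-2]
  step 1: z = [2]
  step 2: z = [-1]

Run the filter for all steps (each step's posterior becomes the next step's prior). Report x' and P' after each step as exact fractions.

step 0: x' = [156/67, -174/67], P' = [154/67 -280/67; -280/67 570/67]
step 1: x' = [-4844/1465, 7306/1465], P' = [13602/1465 -26708/1465; -26708/1465 53822/1465]
step 2: x' = [172556/31627, -322096/31627], P' = [1186166/31627 -2361060/31627; -2361060/31627 4729738/31627]

step 0: x̄ = F·x = [4, -2]
step 0: P̄ = F·P·Fᵀ + Q = [14 0; 0 10]
step 0: y = z − H·x̄ = [4]
step 0: S = H·P̄·Hᵀ + R = [67]
step 0: K = P̄·Hᵀ·S⁻¹ = [-28/67; -10/67]
step 0: x' = x̄ + K·y = [156/67, -174/67]
step 0: P' = (I − K·H)·P̄ = [154/67 -280/67; -280/67 570/67]
step 1: x̄ = F·x = [-36/67, 486/67]
step 1: P̄ = F·P·Fᵀ + Q = [790/67 -1084/67; -1084/67 2574/67]
step 1: y = z − H·x̄ = [548/67]
step 1: S = H·P̄·Hᵀ + R = [1465/67]
step 1: K = P̄·Hᵀ·S⁻¹ = [-496/1465; -406/1465]
step 1: x' = x̄ + K·y = [-4844/1465, 7306/1465]
step 1: P' = (I − K·H)·P̄ = [13602/1465 -26708/1465; -26708/1465 53822/1465]
step 2: x̄ = F·x = [4924/1465, -58/5]
step 2: P̄ = F·P·Fᵀ + Q = [58962/1465 -364/5; -364/5 754/5]
step 2: y = z − H·x̄ = [-8611/1465]
step 2: S = H·P̄·Hᵀ + R = [31627/1465]
step 2: K = P̄·Hᵀ·S⁻¹ = [-11272/31627; -7618/31627]
step 2: x' = x̄ + K·y = [172556/31627, -322096/31627]
step 2: P' = (I − K·H)·P̄ = [1186166/31627 -2361060/31627; -2361060/31627 4729738/31627]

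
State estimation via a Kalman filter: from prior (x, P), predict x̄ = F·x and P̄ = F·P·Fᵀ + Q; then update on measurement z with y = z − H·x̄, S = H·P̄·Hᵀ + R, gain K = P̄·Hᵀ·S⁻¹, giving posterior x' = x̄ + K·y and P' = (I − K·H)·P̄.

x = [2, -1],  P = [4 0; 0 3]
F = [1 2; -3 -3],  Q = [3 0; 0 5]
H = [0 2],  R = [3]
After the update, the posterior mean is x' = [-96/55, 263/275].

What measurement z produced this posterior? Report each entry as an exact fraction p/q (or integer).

x̄ = F·x = [0, -3]
P̄ = F·P·Fᵀ + Q = [19 -30; -30 68]
S = H·P̄·Hᵀ + R = [275]
K = P̄·Hᵀ·S⁻¹ = [-12/55; 136/275]
x' − x̄ = [-96/55, 1088/275] = K·y
y = (KᵀK)⁻¹·Kᵀ·(x' − x̄) = [8]
z = y + H·x̄ = [8] + [-6] = [2]

z = [2]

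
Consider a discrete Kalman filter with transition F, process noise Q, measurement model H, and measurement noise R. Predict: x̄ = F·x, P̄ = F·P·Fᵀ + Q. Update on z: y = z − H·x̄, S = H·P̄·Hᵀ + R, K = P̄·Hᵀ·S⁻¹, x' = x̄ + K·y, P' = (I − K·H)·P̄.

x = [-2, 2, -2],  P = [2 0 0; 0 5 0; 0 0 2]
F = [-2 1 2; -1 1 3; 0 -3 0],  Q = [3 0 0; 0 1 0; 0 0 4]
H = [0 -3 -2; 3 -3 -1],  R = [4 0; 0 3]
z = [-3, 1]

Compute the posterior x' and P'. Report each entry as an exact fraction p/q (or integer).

x' = [10249/10946, 310/5473, 14551/10946]
P' = [22209/5473 37605/5473 -106371/10946; 37605/5473 70874/5473 -103335/5473; -106371/10946 -103335/5473 311775/10946]

x̄ = F·x = [2, -2, -6]
P̄ = F·P·Fᵀ + Q = [24 21 -15; 21 26 -15; -15 -15 49]
y = z − H·x̄ = [-21, -17]
S = H·P̄·Hᵀ + R = [254 98; 98 124]
K = P̄·Hᵀ·S⁻¹ = [-1611/5473 4665/10946; -1488/5473 1176/5473; -885/10946 -1813/5473]
x' = x̄ + K·y = [10249/10946, 310/5473, 14551/10946]
P' = (I − K·H)·P̄ = [22209/5473 37605/5473 -106371/10946; 37605/5473 70874/5473 -103335/5473; -106371/10946 -103335/5473 311775/10946]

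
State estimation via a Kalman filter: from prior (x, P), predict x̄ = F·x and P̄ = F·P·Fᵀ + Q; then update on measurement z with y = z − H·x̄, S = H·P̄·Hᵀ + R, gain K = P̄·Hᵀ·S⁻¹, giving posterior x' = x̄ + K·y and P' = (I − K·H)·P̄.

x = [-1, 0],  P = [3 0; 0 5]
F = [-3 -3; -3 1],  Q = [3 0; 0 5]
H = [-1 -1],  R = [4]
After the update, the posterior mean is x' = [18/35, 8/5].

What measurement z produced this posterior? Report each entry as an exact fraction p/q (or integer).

z = [-2]

x̄ = F·x = [3, 3]
P̄ = F·P·Fᵀ + Q = [75 12; 12 37]
S = H·P̄·Hᵀ + R = [140]
K = P̄·Hᵀ·S⁻¹ = [-87/140; -7/20]
x' − x̄ = [-87/35, -7/5] = K·y
y = (KᵀK)⁻¹·Kᵀ·(x' − x̄) = [4]
z = y + H·x̄ = [4] + [-6] = [-2]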